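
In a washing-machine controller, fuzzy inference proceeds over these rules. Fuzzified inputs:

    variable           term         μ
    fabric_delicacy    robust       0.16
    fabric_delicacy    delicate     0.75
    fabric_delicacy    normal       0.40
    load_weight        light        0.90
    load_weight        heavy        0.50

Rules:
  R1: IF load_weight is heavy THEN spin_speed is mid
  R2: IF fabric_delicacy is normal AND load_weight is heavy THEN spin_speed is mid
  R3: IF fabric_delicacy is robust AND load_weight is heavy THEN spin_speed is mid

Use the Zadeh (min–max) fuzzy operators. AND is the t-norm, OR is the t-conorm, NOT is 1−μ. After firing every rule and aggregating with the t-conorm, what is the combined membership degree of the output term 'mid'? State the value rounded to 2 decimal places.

R1: heavy=0.50 → w = 0.50
R2: normal=0.40, heavy=0.50; AND[min(a, b)] → w = 0.40
R3: robust=0.16, heavy=0.50; AND[min(a, b)] → w = 0.16
Rules with consequent 'mid': {R1, R2, R3} → strengths 0.50, 0.40, 0.16
Aggregate via t-conorm [max(a, b)]: 0.50

0.50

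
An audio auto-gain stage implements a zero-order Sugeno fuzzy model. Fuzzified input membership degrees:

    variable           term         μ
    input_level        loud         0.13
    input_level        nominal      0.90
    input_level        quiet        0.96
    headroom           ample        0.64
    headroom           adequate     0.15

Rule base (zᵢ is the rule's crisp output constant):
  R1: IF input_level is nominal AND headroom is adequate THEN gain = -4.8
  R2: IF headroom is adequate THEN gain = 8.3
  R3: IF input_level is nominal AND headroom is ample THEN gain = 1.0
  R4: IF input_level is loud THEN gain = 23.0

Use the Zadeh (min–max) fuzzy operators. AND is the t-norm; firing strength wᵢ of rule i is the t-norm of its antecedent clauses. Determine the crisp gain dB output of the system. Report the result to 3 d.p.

R1 (z=-4.8): nominal=0.90, adequate=0.15; AND[min(a, b)] → w = 0.15
R2 (z=8.3): adequate=0.15 → w = 0.15
R3 (z=1.0): nominal=0.90, ample=0.64; AND[min(a, b)] → w = 0.64
R4 (z=23.0): loud=0.13 → w = 0.13
Weighted average = (0.15·-4.8 + 0.15·8.3 + 0.64·1.0 + 0.13·23.0) / (0.15 + 0.15 + 0.64 + 0.13)
  = 4.1550 / 1.0700 = 3.883

3.883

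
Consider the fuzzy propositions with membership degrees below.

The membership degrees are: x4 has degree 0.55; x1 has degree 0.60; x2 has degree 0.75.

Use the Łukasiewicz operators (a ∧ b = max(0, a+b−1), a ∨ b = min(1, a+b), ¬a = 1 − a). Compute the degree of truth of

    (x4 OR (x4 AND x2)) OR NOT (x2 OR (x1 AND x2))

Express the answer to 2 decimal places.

x4 AND x2 = max(0, a+b−1) on (0.55, 0.75) = 0.30
x4 OR (x4 AND x2) = min(1, a+b) on (0.55, 0.30) = 0.85
x1 AND x2 = max(0, a+b−1) on (0.60, 0.75) = 0.35
x2 OR (x1 AND x2) = min(1, a+b) on (0.75, 0.35) = 1.00
NOT (x2 OR (x1 AND x2)) = 1 − 1.00 = 0.00
(x4 OR (x4 AND x2)) OR NOT (x2 OR (x1 AND x2)) = min(1, a+b) on (0.85, 0.00) = 0.85

0.85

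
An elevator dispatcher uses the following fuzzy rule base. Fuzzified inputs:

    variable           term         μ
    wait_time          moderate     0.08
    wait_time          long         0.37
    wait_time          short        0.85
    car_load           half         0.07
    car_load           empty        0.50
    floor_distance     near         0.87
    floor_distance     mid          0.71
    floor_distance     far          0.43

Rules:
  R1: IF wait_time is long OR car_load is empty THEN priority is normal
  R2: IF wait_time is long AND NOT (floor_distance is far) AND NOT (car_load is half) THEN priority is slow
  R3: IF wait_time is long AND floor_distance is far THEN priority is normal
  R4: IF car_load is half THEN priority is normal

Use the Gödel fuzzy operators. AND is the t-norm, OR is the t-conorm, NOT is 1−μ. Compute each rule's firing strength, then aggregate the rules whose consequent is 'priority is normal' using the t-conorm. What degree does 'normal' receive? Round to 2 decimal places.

0.50

R1: long=0.37, empty=0.50; OR[max(a, b)] → w = 0.50
R2: long=0.37, ¬far=1−0.43=0.57, ¬half=1−0.07=0.93; AND[min(a, b)] → w = 0.37
R3: long=0.37, far=0.43; AND[min(a, b)] → w = 0.37
R4: half=0.07 → w = 0.07
Rules with consequent 'normal': {R1, R3, R4} → strengths 0.50, 0.37, 0.07
Aggregate via t-conorm [max(a, b)]: 0.50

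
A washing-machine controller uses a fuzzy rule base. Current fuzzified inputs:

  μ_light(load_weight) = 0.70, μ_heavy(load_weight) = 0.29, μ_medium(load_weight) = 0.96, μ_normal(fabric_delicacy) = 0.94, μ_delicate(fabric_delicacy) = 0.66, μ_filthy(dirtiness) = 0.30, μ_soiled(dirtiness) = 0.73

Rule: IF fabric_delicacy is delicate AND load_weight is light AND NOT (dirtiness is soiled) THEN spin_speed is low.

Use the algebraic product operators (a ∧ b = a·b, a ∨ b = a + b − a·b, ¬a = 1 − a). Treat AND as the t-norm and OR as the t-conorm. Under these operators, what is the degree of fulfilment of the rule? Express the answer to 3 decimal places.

0.125

firing strength: delicate=0.66, light=0.70, ¬soiled=1−0.73=0.27; AND[a·b] → w = 0.1247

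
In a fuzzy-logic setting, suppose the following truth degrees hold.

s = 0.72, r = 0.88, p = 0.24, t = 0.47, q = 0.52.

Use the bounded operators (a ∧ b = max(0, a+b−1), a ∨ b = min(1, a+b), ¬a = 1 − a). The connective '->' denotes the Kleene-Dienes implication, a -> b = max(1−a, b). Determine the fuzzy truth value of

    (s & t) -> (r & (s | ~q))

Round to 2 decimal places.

0.88

s & t = max(0, a+b−1) on (0.72, 0.47) = 0.19
~q = 1 − 0.52 = 0.48
s | ~q = min(1, a+b) on (0.72, 0.48) = 1.00
r & (s | ~q) = max(0, a+b−1) on (0.88, 1.00) = 0.88
(s & t) -> (r & (s | ~q))  [Kleene-Dienes: max(1−a, b)] with a=0.19, b=0.88 → 0.88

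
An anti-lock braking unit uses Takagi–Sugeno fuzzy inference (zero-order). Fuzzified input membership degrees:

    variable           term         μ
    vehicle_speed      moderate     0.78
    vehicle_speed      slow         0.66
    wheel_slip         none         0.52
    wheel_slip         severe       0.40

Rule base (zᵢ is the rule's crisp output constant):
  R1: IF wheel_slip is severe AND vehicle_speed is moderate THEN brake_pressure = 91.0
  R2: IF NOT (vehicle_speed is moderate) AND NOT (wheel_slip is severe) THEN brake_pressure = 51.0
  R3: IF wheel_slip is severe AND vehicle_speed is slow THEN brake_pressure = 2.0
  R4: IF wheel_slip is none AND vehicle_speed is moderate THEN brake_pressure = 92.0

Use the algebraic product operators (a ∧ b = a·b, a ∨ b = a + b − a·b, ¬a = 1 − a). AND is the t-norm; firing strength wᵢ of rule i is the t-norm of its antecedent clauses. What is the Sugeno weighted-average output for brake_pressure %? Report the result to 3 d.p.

R1 (z=91.0): severe=0.40, moderate=0.78; AND[a·b] → w = 0.3120
R2 (z=51.0): ¬moderate=1−0.78=0.22, ¬severe=1−0.40=0.60; AND[a·b] → w = 0.1320
R3 (z=2.0): severe=0.40, slow=0.66; AND[a·b] → w = 0.2640
R4 (z=92.0): none=0.52, moderate=0.78; AND[a·b] → w = 0.4056
Weighted average = (0.3120·91.0 + 0.1320·51.0 + 0.2640·2.0 + 0.4056·92.0) / (0.3120 + 0.1320 + 0.2640 + 0.4056)
  = 72.9672 / 1.1136 = 65.524

65.524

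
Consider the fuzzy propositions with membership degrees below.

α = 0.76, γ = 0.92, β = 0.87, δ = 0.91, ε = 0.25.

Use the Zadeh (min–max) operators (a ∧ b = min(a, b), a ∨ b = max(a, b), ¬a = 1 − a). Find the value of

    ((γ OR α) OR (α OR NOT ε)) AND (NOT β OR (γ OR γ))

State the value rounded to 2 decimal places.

0.92

γ OR α = max(a, b) on (0.92, 0.76) = 0.92
NOT ε = 1 − 0.25 = 0.75
α OR NOT ε = max(a, b) on (0.76, 0.75) = 0.76
(γ OR α) OR (α OR NOT ε) = max(a, b) on (0.92, 0.76) = 0.92
NOT β = 1 − 0.87 = 0.13
γ OR γ = max(a, b) on (0.92, 0.92) = 0.92
NOT β OR (γ OR γ) = max(a, b) on (0.13, 0.92) = 0.92
((γ OR α) OR (α OR NOT ε)) AND (NOT β OR (γ OR γ)) = min(a, b) on (0.92, 0.92) = 0.92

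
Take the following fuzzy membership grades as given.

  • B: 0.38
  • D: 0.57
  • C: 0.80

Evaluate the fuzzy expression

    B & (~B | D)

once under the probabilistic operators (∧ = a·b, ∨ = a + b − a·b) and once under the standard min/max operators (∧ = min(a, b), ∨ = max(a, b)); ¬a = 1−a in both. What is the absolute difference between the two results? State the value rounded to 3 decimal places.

Under probabilistic:
  ~B = 1 − 0.3800 = 0.6200
  ~B | D = a + b − a·b on (0.6200, 0.5700) = 0.8366
  B & (~B | D) = a·b on (0.3800, 0.8366) = 0.3179
  → value = 0.3179
Under standard min/max:
  ~B = 1 − 0.38 = 0.62
  ~B | D = max(a, b) on (0.62, 0.57) = 0.62
  B & (~B | D) = min(a, b) on (0.38, 0.62) = 0.38
  → value = 0.3800
|0.3179 − 0.3800| = 0.062

0.062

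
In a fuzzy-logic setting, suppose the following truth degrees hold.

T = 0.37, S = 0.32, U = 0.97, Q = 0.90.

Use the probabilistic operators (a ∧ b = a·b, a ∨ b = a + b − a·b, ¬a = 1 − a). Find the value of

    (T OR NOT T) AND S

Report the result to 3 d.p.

0.245

NOT T = 1 − 0.3700 = 0.6300
T OR NOT T = a + b − a·b on (0.3700, 0.6300) = 0.7669
(T OR NOT T) AND S = a·b on (0.7669, 0.3200) = 0.2454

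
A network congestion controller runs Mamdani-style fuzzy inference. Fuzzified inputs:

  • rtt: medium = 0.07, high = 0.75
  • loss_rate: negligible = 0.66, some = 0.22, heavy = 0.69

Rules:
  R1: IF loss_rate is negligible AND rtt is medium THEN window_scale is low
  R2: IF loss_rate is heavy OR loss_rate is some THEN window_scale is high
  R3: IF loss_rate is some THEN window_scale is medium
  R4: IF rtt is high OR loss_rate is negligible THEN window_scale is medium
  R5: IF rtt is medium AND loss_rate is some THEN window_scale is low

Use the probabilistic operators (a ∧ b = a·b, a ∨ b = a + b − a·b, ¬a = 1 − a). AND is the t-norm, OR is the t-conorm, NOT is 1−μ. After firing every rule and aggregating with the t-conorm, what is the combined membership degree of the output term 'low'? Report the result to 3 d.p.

R1: negligible=0.66, medium=0.07; AND[a·b] → w = 0.0462
R2: heavy=0.69, some=0.22; OR[a + b − a·b] → w = 0.7582
R3: some=0.22 → w = 0.2200
R4: high=0.75, negligible=0.66; OR[a + b − a·b] → w = 0.9150
R5: medium=0.07, some=0.22; AND[a·b] → w = 0.0154
Rules with consequent 'low': {R1, R5} → strengths 0.0462, 0.0154
Aggregate via t-conorm [a + b − a·b]: 0.0609

0.061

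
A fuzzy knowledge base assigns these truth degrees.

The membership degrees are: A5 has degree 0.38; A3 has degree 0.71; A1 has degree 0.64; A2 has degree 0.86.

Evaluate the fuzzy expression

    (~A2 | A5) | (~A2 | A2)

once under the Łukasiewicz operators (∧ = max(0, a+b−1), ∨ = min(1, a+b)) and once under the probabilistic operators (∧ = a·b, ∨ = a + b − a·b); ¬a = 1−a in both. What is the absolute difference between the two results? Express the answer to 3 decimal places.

Under Łukasiewicz:
  ~A2 = 1 − 0.86 = 0.14
  ~A2 | A5 = min(1, a+b) on (0.14, 0.38) = 0.52
  ~A2 = 1 − 0.86 = 0.14
  ~A2 | A2 = min(1, a+b) on (0.14, 0.86) = 1.00
  (~A2 | A5) | (~A2 | A2) = min(1, a+b) on (0.52, 1.00) = 1.00
  → value = 1.0000
Under probabilistic:
  ~A2 = 1 − 0.8600 = 0.1400
  ~A2 | A5 = a + b − a·b on (0.1400, 0.3800) = 0.4668
  ~A2 = 1 − 0.8600 = 0.1400
  ~A2 | A2 = a + b − a·b on (0.1400, 0.8600) = 0.8796
  (~A2 | A5) | (~A2 | A2) = a + b − a·b on (0.4668, 0.8796) = 0.9358
  → value = 0.9358
|1.0000 − 0.9358| = 0.064

0.064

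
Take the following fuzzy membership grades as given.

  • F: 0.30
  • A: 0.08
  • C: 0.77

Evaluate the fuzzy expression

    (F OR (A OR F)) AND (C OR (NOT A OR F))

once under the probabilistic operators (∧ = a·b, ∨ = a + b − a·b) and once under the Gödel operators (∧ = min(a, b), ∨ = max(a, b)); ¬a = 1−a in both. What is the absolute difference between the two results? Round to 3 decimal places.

Under probabilistic:
  A OR F = a + b − a·b on (0.0800, 0.3000) = 0.3560
  F OR (A OR F) = a + b − a·b on (0.3000, 0.3560) = 0.5492
  NOT A = 1 − 0.0800 = 0.9200
  NOT A OR F = a + b − a·b on (0.9200, 0.3000) = 0.9440
  C OR (NOT A OR F) = a + b − a·b on (0.7700, 0.9440) = 0.9871
  (F OR (A OR F)) AND (C OR (NOT A OR F)) = a·b on (0.5492, 0.9871) = 0.5421
  → value = 0.5421
Under Gödel:
  A OR F = max(a, b) on (0.08, 0.30) = 0.30
  F OR (A OR F) = max(a, b) on (0.30, 0.30) = 0.30
  NOT A = 1 − 0.08 = 0.92
  NOT A OR F = max(a, b) on (0.92, 0.30) = 0.92
  C OR (NOT A OR F) = max(a, b) on (0.77, 0.92) = 0.92
  (F OR (A OR F)) AND (C OR (NOT A OR F)) = min(a, b) on (0.30, 0.92) = 0.30
  → value = 0.3000
|0.5421 − 0.3000| = 0.242

0.242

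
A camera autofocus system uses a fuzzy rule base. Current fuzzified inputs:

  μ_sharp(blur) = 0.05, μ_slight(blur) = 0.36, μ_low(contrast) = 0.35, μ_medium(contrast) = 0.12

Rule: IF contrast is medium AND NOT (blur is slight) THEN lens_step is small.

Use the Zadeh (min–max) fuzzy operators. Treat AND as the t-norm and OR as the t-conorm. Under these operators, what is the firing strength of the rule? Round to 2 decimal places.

firing strength: medium=0.12, ¬slight=1−0.36=0.64; AND[min(a, b)] → w = 0.12

0.12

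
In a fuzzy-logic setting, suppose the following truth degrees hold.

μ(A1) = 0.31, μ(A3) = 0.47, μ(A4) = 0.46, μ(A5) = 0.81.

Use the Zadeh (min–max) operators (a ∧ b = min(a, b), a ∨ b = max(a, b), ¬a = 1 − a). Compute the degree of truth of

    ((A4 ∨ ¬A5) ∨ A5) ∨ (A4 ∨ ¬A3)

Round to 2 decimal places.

0.81

¬A5 = 1 − 0.81 = 0.19
A4 ∨ ¬A5 = max(a, b) on (0.46, 0.19) = 0.46
(A4 ∨ ¬A5) ∨ A5 = max(a, b) on (0.46, 0.81) = 0.81
¬A3 = 1 − 0.47 = 0.53
A4 ∨ ¬A3 = max(a, b) on (0.46, 0.53) = 0.53
((A4 ∨ ¬A5) ∨ A5) ∨ (A4 ∨ ¬A3) = max(a, b) on (0.81, 0.53) = 0.81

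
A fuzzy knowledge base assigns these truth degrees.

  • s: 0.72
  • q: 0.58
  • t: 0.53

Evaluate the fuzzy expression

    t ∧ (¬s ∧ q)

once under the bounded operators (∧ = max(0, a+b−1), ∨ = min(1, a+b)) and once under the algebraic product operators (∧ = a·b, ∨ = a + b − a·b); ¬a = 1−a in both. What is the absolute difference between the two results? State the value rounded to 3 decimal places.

Under bounded:
  ¬s = 1 − 0.72 = 0.28
  ¬s ∧ q = max(0, a+b−1) on (0.28, 0.58) = 0.00
  t ∧ (¬s ∧ q) = max(0, a+b−1) on (0.53, 0.00) = 0.00
  → value = 0.0000
Under algebraic product:
  ¬s = 1 − 0.7200 = 0.2800
  ¬s ∧ q = a·b on (0.2800, 0.5800) = 0.1624
  t ∧ (¬s ∧ q) = a·b on (0.5300, 0.1624) = 0.0861
  → value = 0.0861
|0.0000 − 0.0861| = 0.086

0.086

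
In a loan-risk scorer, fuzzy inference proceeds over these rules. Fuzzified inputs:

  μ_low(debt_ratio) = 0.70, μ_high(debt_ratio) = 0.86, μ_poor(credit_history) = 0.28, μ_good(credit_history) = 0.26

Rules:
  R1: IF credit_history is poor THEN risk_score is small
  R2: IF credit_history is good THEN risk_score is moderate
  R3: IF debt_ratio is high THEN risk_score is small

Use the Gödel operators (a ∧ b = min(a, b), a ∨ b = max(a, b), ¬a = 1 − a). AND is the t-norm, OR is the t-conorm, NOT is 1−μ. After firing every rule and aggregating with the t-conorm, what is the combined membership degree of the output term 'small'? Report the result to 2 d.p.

0.86

R1: poor=0.28 → w = 0.28
R2: good=0.26 → w = 0.26
R3: high=0.86 → w = 0.86
Rules with consequent 'small': {R1, R3} → strengths 0.28, 0.86
Aggregate via t-conorm [max(a, b)]: 0.86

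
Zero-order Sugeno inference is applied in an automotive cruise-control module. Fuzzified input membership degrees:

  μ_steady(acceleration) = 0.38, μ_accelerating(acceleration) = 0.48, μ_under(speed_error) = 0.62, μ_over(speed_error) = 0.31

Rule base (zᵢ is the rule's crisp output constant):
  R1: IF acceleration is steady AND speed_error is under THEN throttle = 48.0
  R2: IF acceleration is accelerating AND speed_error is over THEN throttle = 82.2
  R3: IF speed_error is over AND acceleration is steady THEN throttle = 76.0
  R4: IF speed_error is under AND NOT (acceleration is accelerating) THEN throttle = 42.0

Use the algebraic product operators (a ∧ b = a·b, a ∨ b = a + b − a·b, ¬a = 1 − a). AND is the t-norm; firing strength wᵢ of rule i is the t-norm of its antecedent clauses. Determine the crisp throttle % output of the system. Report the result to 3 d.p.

R1 (z=48.0): steady=0.38, under=0.62; AND[a·b] → w = 0.2356
R2 (z=82.2): accelerating=0.48, over=0.31; AND[a·b] → w = 0.1488
R3 (z=76.0): over=0.31, steady=0.38; AND[a·b] → w = 0.1178
R4 (z=42.0): under=0.62, ¬accelerating=1−0.48=0.52; AND[a·b] → w = 0.3224
Weighted average = (0.2356·48.0 + 0.1488·82.2 + 0.1178·76.0 + 0.3224·42.0) / (0.2356 + 0.1488 + 0.1178 + 0.3224)
  = 46.0338 / 0.8246 = 55.826

55.826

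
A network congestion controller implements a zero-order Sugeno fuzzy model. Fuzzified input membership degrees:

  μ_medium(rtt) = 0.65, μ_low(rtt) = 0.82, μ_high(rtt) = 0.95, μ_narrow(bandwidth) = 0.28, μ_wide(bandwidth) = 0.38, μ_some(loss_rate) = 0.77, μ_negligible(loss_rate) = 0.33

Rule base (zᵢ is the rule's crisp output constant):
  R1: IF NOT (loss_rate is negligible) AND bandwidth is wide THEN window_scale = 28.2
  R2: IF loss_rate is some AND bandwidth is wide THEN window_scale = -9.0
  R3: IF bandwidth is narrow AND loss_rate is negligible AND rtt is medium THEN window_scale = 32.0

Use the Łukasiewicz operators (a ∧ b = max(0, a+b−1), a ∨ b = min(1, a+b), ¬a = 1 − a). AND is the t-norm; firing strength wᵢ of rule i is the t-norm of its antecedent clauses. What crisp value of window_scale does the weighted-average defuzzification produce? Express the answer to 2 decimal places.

0.30

R1 (z=28.2): ¬negligible=1−0.33=0.67, wide=0.38; AND[max(0, a+b−1)] → w = 0.05
R2 (z=-9.0): some=0.77, wide=0.38; AND[max(0, a+b−1)] → w = 0.15
R3 (z=32.0): narrow=0.28, negligible=0.33, medium=0.65; AND[max(0, a+b−1)] → w = 0.00
Weighted average = (0.05·28.2 + 0.15·-9.0 + 0.00·32.0) / (0.05 + 0.15 + 0.00)
  = 0.0600 / 0.2000 = 0.30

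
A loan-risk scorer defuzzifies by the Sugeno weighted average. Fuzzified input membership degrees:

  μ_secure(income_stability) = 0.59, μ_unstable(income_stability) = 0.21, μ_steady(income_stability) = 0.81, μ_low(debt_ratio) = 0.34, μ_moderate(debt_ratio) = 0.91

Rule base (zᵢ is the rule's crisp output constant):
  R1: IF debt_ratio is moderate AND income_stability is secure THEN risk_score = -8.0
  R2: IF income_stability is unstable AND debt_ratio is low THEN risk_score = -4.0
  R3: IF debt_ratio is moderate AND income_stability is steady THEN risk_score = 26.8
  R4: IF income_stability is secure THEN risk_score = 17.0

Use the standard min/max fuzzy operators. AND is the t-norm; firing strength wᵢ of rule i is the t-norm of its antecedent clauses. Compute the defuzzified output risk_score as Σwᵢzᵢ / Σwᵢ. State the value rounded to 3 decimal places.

R1 (z=-8.0): moderate=0.91, secure=0.59; AND[min(a, b)] → w = 0.59
R2 (z=-4.0): unstable=0.21, low=0.34; AND[min(a, b)] → w = 0.21
R3 (z=26.8): moderate=0.91, steady=0.81; AND[min(a, b)] → w = 0.81
R4 (z=17.0): secure=0.59 → w = 0.59
Weighted average = (0.59·-8.0 + 0.21·-4.0 + 0.81·26.8 + 0.59·17.0) / (0.59 + 0.21 + 0.81 + 0.59)
  = 26.1780 / 2.2000 = 11.899

11.899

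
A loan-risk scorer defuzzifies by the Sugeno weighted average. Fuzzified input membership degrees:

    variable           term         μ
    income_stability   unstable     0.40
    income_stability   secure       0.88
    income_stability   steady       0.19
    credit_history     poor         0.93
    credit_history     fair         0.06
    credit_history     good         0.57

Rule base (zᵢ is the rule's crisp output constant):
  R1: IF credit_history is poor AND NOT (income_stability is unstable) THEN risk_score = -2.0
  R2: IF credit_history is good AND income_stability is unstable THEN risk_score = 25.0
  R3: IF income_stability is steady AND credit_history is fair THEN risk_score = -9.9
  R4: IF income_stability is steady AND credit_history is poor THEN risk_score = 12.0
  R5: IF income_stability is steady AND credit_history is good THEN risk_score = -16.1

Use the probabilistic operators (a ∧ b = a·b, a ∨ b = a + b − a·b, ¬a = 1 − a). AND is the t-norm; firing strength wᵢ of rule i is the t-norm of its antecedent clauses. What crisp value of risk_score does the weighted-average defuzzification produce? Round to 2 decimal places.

R1 (z=-2.0): poor=0.93, ¬unstable=1−0.40=0.60; AND[a·b] → w = 0.5580
R2 (z=25.0): good=0.57, unstable=0.40; AND[a·b] → w = 0.2280
R3 (z=-9.9): steady=0.19, fair=0.06; AND[a·b] → w = 0.0114
R4 (z=12.0): steady=0.19, poor=0.93; AND[a·b] → w = 0.1767
R5 (z=-16.1): steady=0.19, good=0.57; AND[a·b] → w = 0.1083
Weighted average = (0.5580·-2.0 + 0.2280·25.0 + 0.0114·-9.9 + 0.1767·12.0 + 0.1083·-16.1) / (0.5580 + 0.2280 + 0.0114 + 0.1767 + 0.1083)
  = 4.8479 / 1.0824 = 4.48

4.48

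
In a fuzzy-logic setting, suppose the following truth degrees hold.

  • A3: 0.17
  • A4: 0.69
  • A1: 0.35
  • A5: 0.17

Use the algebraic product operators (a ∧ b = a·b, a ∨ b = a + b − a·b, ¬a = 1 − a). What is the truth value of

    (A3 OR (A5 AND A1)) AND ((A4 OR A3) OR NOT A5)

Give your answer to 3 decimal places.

A5 AND A1 = a·b on (0.1700, 0.3500) = 0.0595
A3 OR (A5 AND A1) = a + b − a·b on (0.1700, 0.0595) = 0.2194
A4 OR A3 = a + b − a·b on (0.6900, 0.1700) = 0.7427
NOT A5 = 1 − 0.1700 = 0.8300
(A4 OR A3) OR NOT A5 = a + b − a·b on (0.7427, 0.8300) = 0.9563
(A3 OR (A5 AND A1)) AND ((A4 OR A3) OR NOT A5) = a·b on (0.2194, 0.9563) = 0.2098

0.210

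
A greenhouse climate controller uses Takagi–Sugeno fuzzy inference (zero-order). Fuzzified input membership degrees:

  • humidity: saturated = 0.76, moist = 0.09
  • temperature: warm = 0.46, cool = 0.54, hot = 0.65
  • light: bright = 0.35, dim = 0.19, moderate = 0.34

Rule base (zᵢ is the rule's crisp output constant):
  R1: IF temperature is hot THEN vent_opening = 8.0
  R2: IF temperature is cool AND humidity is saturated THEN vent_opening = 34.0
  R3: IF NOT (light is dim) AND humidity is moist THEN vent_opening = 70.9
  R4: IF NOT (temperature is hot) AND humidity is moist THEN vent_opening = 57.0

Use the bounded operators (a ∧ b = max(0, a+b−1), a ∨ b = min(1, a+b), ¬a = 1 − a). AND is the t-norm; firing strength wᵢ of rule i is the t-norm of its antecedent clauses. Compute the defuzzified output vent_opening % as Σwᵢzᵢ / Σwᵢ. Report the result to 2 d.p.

R1 (z=8.0): hot=0.65 → w = 0.65
R2 (z=34.0): cool=0.54, saturated=0.76; AND[max(0, a+b−1)] → w = 0.30
R3 (z=70.9): ¬dim=1−0.19=0.81, moist=0.09; AND[max(0, a+b−1)] → w = 0.00
R4 (z=57.0): ¬hot=1−0.65=0.35, moist=0.09; AND[max(0, a+b−1)] → w = 0.00
Weighted average = (0.65·8.0 + 0.30·34.0 + 0.00·70.9 + 0.00·57.0) / (0.65 + 0.30 + 0.00 + 0.00)
  = 15.4000 / 0.9500 = 16.21

16.21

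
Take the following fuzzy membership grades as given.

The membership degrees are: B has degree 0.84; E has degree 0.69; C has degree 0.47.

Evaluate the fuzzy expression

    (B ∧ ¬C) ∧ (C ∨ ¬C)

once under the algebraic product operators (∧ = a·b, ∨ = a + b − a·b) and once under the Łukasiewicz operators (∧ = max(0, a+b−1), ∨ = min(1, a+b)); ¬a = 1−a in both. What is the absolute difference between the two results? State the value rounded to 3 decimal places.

0.036

Under algebraic product:
  ¬C = 1 − 0.4700 = 0.5300
  B ∧ ¬C = a·b on (0.8400, 0.5300) = 0.4452
  ¬C = 1 − 0.4700 = 0.5300
  C ∨ ¬C = a + b − a·b on (0.4700, 0.5300) = 0.7509
  (B ∧ ¬C) ∧ (C ∨ ¬C) = a·b on (0.4452, 0.7509) = 0.3343
  → value = 0.3343
Under Łukasiewicz:
  ¬C = 1 − 0.47 = 0.53
  B ∧ ¬C = max(0, a+b−1) on (0.84, 0.53) = 0.37
  ¬C = 1 − 0.47 = 0.53
  C ∨ ¬C = min(1, a+b) on (0.47, 0.53) = 1.00
  (B ∧ ¬C) ∧ (C ∨ ¬C) = max(0, a+b−1) on (0.37, 1.00) = 0.37
  → value = 0.3700
|0.3343 − 0.3700| = 0.036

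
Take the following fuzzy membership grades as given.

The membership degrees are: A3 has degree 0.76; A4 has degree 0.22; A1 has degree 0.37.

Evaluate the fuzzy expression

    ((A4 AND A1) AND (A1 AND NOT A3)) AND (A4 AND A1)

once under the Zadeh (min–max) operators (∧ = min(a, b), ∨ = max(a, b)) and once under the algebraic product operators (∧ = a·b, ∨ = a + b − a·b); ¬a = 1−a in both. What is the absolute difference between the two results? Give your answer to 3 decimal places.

Under Zadeh (min–max):
  A4 AND A1 = min(a, b) on (0.22, 0.37) = 0.22
  NOT A3 = 1 − 0.76 = 0.24
  A1 AND NOT A3 = min(a, b) on (0.37, 0.24) = 0.24
  (A4 AND A1) AND (A1 AND NOT A3) = min(a, b) on (0.22, 0.24) = 0.22
  A4 AND A1 = min(a, b) on (0.22, 0.37) = 0.22
  ((A4 AND A1) AND (A1 AND NOT A3)) AND (A4 AND A1) = min(a, b) on (0.22, 0.22) = 0.22
  → value = 0.2200
Under algebraic product:
  A4 AND A1 = a·b on (0.2200, 0.3700) = 0.0814
  NOT A3 = 1 − 0.7600 = 0.2400
  A1 AND NOT A3 = a·b on (0.3700, 0.2400) = 0.0888
  (A4 AND A1) AND (A1 AND NOT A3) = a·b on (0.0814, 0.0888) = 0.0072
  A4 AND A1 = a·b on (0.2200, 0.3700) = 0.0814
  ((A4 AND A1) AND (A1 AND NOT A3)) AND (A4 AND A1) = a·b on (0.0072, 0.0814) = 0.0006
  → value = 0.0006
|0.2200 − 0.0006| = 0.219

0.219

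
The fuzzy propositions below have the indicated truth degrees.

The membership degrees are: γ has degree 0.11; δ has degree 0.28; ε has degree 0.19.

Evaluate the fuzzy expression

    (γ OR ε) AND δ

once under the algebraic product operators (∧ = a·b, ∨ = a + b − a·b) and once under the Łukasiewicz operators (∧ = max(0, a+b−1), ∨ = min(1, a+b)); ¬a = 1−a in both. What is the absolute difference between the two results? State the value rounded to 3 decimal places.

Under algebraic product:
  γ OR ε = a + b − a·b on (0.1100, 0.1900) = 0.2791
  (γ OR ε) AND δ = a·b on (0.2791, 0.2800) = 0.0781
  → value = 0.0781
Under Łukasiewicz:
  γ OR ε = min(1, a+b) on (0.11, 0.19) = 0.30
  (γ OR ε) AND δ = max(0, a+b−1) on (0.30, 0.28) = 0.00
  → value = 0.0000
|0.0781 − 0.0000| = 0.078

0.078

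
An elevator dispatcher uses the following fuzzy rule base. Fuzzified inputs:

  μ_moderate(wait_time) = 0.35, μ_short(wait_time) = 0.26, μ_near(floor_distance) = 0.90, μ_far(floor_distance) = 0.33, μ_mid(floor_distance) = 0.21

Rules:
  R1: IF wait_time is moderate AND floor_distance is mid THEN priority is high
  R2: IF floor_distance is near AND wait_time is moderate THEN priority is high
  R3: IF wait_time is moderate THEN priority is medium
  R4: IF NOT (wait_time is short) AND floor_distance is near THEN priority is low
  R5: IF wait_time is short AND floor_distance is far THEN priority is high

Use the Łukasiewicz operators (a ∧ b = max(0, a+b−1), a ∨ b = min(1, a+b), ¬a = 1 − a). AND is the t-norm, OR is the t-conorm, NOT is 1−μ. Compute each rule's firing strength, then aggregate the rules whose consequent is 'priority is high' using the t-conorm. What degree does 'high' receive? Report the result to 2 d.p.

0.25

R1: moderate=0.35, mid=0.21; AND[max(0, a+b−1)] → w = 0.00
R2: near=0.90, moderate=0.35; AND[max(0, a+b−1)] → w = 0.25
R3: moderate=0.35 → w = 0.35
R4: ¬short=1−0.26=0.74, near=0.90; AND[max(0, a+b−1)] → w = 0.64
R5: short=0.26, far=0.33; AND[max(0, a+b−1)] → w = 0.00
Rules with consequent 'high': {R1, R2, R5} → strengths 0.00, 0.25, 0.00
Aggregate via t-conorm [min(1, a+b)]: 0.25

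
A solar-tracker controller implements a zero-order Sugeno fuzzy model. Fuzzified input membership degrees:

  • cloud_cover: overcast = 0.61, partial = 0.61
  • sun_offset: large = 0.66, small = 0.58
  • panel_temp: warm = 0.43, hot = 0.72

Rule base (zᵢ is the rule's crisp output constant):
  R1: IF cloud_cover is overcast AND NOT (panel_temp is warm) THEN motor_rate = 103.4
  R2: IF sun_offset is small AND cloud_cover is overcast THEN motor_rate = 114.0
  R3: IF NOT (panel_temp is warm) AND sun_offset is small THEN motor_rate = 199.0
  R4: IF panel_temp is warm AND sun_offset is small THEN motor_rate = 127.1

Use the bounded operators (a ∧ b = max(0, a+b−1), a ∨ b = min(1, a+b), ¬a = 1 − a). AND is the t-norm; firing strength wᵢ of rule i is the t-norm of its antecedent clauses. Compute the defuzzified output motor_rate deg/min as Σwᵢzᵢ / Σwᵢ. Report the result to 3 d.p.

134.704

R1 (z=103.4): overcast=0.61, ¬warm=1−0.43=0.57; AND[max(0, a+b−1)] → w = 0.18
R2 (z=114.0): small=0.58, overcast=0.61; AND[max(0, a+b−1)] → w = 0.19
R3 (z=199.0): ¬warm=1−0.43=0.57, small=0.58; AND[max(0, a+b−1)] → w = 0.15
R4 (z=127.1): warm=0.43, small=0.58; AND[max(0, a+b−1)] → w = 0.01
Weighted average = (0.18·103.4 + 0.19·114.0 + 0.15·199.0 + 0.01·127.1) / (0.18 + 0.19 + 0.15 + 0.01)
  = 71.3930 / 0.5300 = 134.704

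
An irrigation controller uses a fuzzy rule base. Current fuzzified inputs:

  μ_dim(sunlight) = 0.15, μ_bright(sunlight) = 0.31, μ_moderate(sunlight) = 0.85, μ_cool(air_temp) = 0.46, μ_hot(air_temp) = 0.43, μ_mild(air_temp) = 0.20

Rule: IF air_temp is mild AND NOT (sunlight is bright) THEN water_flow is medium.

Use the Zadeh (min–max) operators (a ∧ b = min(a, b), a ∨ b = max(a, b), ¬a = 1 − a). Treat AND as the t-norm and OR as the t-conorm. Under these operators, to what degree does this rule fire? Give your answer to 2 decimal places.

firing strength: mild=0.20, ¬bright=1−0.31=0.69; AND[min(a, b)] → w = 0.20

0.20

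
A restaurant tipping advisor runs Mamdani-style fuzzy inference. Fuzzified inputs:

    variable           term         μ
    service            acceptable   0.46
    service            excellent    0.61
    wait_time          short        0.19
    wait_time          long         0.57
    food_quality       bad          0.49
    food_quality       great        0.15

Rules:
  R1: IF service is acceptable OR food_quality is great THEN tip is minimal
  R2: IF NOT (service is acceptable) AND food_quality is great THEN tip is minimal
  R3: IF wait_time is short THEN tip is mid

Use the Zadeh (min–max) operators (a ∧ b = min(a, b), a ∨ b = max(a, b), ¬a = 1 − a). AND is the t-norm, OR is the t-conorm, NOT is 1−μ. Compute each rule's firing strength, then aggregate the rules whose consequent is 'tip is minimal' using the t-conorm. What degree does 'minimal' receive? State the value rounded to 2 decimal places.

0.46

R1: acceptable=0.46, great=0.15; OR[max(a, b)] → w = 0.46
R2: ¬acceptable=1−0.46=0.54, great=0.15; AND[min(a, b)] → w = 0.15
R3: short=0.19 → w = 0.19
Rules with consequent 'minimal': {R1, R2} → strengths 0.46, 0.15
Aggregate via t-conorm [max(a, b)]: 0.46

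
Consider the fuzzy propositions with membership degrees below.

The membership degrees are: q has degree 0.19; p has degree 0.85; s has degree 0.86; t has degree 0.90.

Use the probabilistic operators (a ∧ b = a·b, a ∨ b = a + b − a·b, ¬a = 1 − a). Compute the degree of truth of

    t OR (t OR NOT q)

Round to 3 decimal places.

0.998

NOT q = 1 − 0.1900 = 0.8100
t OR NOT q = a + b − a·b on (0.9000, 0.8100) = 0.9810
t OR (t OR NOT q) = a + b − a·b on (0.9000, 0.9810) = 0.9981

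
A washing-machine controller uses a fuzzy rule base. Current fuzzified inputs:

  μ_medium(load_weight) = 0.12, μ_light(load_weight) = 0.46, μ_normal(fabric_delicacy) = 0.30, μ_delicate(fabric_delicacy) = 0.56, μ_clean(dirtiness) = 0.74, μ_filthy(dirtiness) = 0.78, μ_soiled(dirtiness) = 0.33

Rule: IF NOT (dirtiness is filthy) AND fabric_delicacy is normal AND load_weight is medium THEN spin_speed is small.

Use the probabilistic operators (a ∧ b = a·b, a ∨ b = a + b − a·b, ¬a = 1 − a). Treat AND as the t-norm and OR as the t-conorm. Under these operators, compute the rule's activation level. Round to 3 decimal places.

firing strength: ¬filthy=1−0.78=0.22, normal=0.30, medium=0.12; AND[a·b] → w = 0.0079

0.008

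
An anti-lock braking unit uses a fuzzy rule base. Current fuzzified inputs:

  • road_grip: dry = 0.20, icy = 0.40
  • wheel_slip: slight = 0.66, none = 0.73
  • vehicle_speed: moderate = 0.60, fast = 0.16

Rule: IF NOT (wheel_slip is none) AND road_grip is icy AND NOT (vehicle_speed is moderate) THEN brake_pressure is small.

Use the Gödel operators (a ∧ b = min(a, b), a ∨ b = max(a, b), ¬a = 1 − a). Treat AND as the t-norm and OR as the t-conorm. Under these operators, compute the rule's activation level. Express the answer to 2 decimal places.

0.27

firing strength: ¬none=1−0.73=0.27, icy=0.40, ¬moderate=1−0.60=0.40; AND[min(a, b)] → w = 0.27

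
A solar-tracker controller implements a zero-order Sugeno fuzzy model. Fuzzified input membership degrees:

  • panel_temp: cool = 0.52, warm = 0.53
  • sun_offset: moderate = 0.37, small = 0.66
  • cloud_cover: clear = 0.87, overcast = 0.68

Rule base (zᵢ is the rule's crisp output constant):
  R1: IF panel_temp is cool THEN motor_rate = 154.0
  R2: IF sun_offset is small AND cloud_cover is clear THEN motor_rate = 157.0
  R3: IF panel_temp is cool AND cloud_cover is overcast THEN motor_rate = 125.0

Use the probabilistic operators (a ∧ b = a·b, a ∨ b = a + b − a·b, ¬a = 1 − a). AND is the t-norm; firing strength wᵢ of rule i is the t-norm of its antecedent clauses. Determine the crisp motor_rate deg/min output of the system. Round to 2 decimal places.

148.11

R1 (z=154.0): cool=0.52 → w = 0.5200
R2 (z=157.0): small=0.66, clear=0.87; AND[a·b] → w = 0.5742
R3 (z=125.0): cool=0.52, overcast=0.68; AND[a·b] → w = 0.3536
Weighted average = (0.5200·154.0 + 0.5742·157.0 + 0.3536·125.0) / (0.5200 + 0.5742 + 0.3536)
  = 214.4294 / 1.4478 = 148.11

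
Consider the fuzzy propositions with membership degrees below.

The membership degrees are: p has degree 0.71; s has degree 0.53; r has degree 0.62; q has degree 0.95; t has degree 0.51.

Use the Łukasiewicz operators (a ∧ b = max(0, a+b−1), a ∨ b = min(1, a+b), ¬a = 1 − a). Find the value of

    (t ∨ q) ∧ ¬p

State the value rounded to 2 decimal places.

0.29

t ∨ q = min(1, a+b) on (0.51, 0.95) = 1.00
¬p = 1 − 0.71 = 0.29
(t ∨ q) ∧ ¬p = max(0, a+b−1) on (1.00, 0.29) = 0.29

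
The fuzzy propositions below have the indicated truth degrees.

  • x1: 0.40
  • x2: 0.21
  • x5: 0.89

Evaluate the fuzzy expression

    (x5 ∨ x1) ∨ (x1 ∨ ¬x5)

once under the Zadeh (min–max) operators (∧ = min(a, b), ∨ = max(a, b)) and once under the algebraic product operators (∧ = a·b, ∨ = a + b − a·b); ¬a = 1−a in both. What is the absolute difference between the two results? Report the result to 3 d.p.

0.075

Under Zadeh (min–max):
  x5 ∨ x1 = max(a, b) on (0.89, 0.40) = 0.89
  ¬x5 = 1 − 0.89 = 0.11
  x1 ∨ ¬x5 = max(a, b) on (0.40, 0.11) = 0.40
  (x5 ∨ x1) ∨ (x1 ∨ ¬x5) = max(a, b) on (0.89, 0.40) = 0.89
  → value = 0.8900
Under algebraic product:
  x5 ∨ x1 = a + b − a·b on (0.8900, 0.4000) = 0.9340
  ¬x5 = 1 − 0.8900 = 0.1100
  x1 ∨ ¬x5 = a + b − a·b on (0.4000, 0.1100) = 0.4660
  (x5 ∨ x1) ∨ (x1 ∨ ¬x5) = a + b − a·b on (0.9340, 0.4660) = 0.9648
  → value = 0.9648
|0.8900 − 0.9648| = 0.075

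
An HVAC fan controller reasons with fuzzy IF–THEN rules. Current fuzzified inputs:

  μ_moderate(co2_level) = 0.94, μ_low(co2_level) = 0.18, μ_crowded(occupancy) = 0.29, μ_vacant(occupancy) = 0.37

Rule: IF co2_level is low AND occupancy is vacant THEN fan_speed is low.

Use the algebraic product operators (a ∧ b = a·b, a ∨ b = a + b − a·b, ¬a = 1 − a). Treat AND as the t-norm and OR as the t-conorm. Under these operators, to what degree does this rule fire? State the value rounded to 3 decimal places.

0.067

firing strength: low=0.18, vacant=0.37; AND[a·b] → w = 0.0666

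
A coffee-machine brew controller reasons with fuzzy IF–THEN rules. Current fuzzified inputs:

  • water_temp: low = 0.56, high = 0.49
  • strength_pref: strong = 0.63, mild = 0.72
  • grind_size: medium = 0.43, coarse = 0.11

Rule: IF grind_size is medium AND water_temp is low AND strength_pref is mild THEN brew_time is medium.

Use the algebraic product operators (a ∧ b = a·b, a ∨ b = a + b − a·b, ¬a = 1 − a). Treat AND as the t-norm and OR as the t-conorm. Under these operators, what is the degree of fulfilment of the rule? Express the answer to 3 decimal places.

firing strength: medium=0.43, low=0.56, mild=0.72; AND[a·b] → w = 0.1734

0.173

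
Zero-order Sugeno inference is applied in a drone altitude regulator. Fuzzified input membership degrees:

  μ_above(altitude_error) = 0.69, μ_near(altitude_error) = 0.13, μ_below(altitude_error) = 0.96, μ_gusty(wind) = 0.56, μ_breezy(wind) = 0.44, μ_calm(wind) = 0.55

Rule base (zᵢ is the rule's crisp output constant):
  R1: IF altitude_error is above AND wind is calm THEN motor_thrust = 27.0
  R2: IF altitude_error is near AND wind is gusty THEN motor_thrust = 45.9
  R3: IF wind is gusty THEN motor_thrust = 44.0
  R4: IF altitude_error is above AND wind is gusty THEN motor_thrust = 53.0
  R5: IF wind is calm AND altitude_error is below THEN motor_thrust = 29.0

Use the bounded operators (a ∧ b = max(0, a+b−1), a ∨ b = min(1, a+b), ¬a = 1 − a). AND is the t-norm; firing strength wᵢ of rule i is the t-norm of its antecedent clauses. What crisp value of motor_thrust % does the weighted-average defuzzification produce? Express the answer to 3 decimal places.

R1 (z=27.0): above=0.69, calm=0.55; AND[max(0, a+b−1)] → w = 0.24
R2 (z=45.9): near=0.13, gusty=0.56; AND[max(0, a+b−1)] → w = 0.00
R3 (z=44.0): gusty=0.56 → w = 0.56
R4 (z=53.0): above=0.69, gusty=0.56; AND[max(0, a+b−1)] → w = 0.25
R5 (z=29.0): calm=0.55, below=0.96; AND[max(0, a+b−1)] → w = 0.51
Weighted average = (0.24·27.0 + 0.00·45.9 + 0.56·44.0 + 0.25·53.0 + 0.51·29.0) / (0.24 + 0.00 + 0.56 + 0.25 + 0.51)
  = 59.1600 / 1.5600 = 37.923

37.923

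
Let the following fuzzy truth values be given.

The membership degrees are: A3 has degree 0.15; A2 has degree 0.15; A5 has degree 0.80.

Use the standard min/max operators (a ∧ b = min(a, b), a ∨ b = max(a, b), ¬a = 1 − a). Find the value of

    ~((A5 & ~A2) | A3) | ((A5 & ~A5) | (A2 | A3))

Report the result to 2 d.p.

0.20

~A2 = 1 − 0.15 = 0.85
A5 & ~A2 = min(a, b) on (0.80, 0.85) = 0.80
(A5 & ~A2) | A3 = max(a, b) on (0.80, 0.15) = 0.80
~((A5 & ~A2) | A3) = 1 − 0.80 = 0.20
~A5 = 1 − 0.80 = 0.20
A5 & ~A5 = min(a, b) on (0.80, 0.20) = 0.20
A2 | A3 = max(a, b) on (0.15, 0.15) = 0.15
(A5 & ~A5) | (A2 | A3) = max(a, b) on (0.20, 0.15) = 0.20
~((A5 & ~A2) | A3) | ((A5 & ~A5) | (A2 | A3)) = max(a, b) on (0.20, 0.20) = 0.20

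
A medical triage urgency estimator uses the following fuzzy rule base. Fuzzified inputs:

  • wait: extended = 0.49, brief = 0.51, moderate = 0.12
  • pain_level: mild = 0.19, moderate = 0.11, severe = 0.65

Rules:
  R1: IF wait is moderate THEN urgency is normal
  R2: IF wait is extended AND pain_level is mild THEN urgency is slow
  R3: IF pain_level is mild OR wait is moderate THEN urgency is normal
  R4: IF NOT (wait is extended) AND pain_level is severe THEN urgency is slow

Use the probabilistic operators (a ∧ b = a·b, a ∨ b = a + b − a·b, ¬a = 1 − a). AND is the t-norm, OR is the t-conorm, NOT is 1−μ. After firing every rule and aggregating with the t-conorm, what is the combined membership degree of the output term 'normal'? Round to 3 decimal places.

R1: moderate=0.12 → w = 0.1200
R2: extended=0.49, mild=0.19; AND[a·b] → w = 0.0931
R3: mild=0.19, moderate=0.12; OR[a + b − a·b] → w = 0.2872
R4: ¬extended=1−0.49=0.51, severe=0.65; AND[a·b] → w = 0.3315
Rules with consequent 'normal': {R1, R3} → strengths 0.1200, 0.2872
Aggregate via t-conorm [a + b − a·b]: 0.3727

0.373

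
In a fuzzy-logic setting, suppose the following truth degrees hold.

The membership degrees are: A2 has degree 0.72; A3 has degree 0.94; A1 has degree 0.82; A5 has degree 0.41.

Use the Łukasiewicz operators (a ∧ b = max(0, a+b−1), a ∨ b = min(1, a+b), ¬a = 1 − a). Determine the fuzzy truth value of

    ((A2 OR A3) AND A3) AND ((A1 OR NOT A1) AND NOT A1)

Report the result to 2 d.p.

0.12

A2 OR A3 = min(1, a+b) on (0.72, 0.94) = 1.00
(A2 OR A3) AND A3 = max(0, a+b−1) on (1.00, 0.94) = 0.94
NOT A1 = 1 − 0.82 = 0.18
A1 OR NOT A1 = min(1, a+b) on (0.82, 0.18) = 1.00
NOT A1 = 1 − 0.82 = 0.18
(A1 OR NOT A1) AND NOT A1 = max(0, a+b−1) on (1.00, 0.18) = 0.18
((A2 OR A3) AND A3) AND ((A1 OR NOT A1) AND NOT A1) = max(0, a+b−1) on (0.94, 0.18) = 0.12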